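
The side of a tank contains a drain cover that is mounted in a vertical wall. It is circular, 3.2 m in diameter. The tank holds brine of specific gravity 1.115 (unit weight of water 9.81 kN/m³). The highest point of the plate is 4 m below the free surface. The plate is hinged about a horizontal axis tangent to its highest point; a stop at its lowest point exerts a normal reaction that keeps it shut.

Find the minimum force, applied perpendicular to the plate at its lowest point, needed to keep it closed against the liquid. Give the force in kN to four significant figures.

γ = 1.115 × 9.81 = 10.93815 kN/m³.
The centroid is at the centre, 1.6 m below the top of the plate, so the centroid depth is h_c = 4 + 1.6 = 5.6 m.
A = π(1.6)² = 8.04248 m².
Resultant F = γ·h_c·A = 10.93815 × 5.6 × 8.04248 = 492.631 kN.
I_c = πr⁴/4 = π × 1.6⁴/4 = 5.14719 m⁴.
Centre of pressure: y_p = y_c + I_c/(y_c·A) = 5.6 + 5.14719/(5.6 × 8.04248) = 5.6 + 0.114286 = 5.71429 m along the plane.
The resultant acts 1.6 + 0.114286 = 1.71429 m (along the plate) below the hinge at the top edge, so the moment about the hinge is M = F × 1.71429 = 492.631 × 1.71429 = 844.512 kN·m.
A normal force at the bottom, 3.2 m from the hinge, must supply this moment: P = 844.512/3.2 = 263.91 kN.

P ≈ 263.9 kN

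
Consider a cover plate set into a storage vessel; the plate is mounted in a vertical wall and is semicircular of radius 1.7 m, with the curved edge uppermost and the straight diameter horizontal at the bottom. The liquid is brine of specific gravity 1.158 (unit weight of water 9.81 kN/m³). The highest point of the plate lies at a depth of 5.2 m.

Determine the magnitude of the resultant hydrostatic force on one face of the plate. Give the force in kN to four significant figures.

F ≈ 318.6 kN

γ = 1.158 × 9.81 = 11.35998 kN/m³.
The centroid lies 4r/(3π) = 0.721502 m above the diameter, so r − 4r/(3π) = 1.7 − 0.721502 = 0.978498 m below the topmost point, so the centroid depth is h_c = 5.2 + 0.978498 = 6.1785 m.
A = πr²/2 = π × 1.7²/2 = 4.5396 m².
Resultant F = γ·h_c·A = 11.35998 × 6.1785 × 4.5396 = 318.624 kN.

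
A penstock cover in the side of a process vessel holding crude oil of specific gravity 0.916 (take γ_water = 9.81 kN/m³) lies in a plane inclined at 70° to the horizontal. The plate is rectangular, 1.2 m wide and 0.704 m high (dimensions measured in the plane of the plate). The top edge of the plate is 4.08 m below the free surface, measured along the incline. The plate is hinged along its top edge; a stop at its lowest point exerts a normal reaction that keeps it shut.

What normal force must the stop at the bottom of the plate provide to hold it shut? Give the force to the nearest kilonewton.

P ≈ 16 kN

γ = 0.916 × 9.81 = 8.98596 kN/m³.
Let θ = 70° be the plate's angle to the horizontal; measure y along the incline from where the plane meets the free surface. Vertical depth h = y·sinθ with sinθ = 0.939693.
The centroid lies 0.704/2 = 0.352 m below the top edge, so y_c = 4.08 + 0.352 = 4.432 m and h_c = 4.432 × 0.939693 = 4.16472 m.
A = 1.2 × 0.704 = 0.8448 m².
Resultant F = γ·h_c·A = 8.98596 × 4.16472 × 0.8448 = 31.6158 kN.
I_c = b·h³/12 = 1.2 × 0.704³/12 = 0.0348914 m⁴.
Centre of pressure: y_p = y_c + I_c/(y_c·A) = 4.432 + 0.0348914/(4.432 × 0.8448) = 4.432 + 0.0093189 = 4.44132 m along the plane.
The resultant acts 0.352 + 0.0093189 = 0.361319 m (along the plate) below the hinge at the top edge, so the moment about the hinge is M = F × 0.361319 = 31.6158 × 0.361319 = 11.4234 kN·m.
A normal force at the bottom, 0.704 m from the hinge, must supply this moment: P = 11.4234/0.704 = 16.2264 kN.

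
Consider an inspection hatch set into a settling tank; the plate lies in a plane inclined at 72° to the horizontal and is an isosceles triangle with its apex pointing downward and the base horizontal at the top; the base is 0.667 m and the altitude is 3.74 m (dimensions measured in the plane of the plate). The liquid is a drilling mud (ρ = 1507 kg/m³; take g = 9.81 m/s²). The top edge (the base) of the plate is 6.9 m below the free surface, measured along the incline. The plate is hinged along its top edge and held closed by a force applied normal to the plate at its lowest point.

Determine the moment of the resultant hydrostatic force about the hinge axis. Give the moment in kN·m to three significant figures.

γ = ρg = 1507 × 9.81 / 1000 = 14.78367 kN/m³.
Let θ = 72° be the plate's angle to the horizontal; measure y along the incline from where the plane meets the free surface. Vertical depth h = y·sinθ with sinθ = 0.951057.
With the apex down, the centroid sits h/3 = 3.74/3 = 1.24667 m below the base (the top edge), so y_c = 6.9 + 1.24667 = 8.14667 m and h_c = 8.14667 × 0.951057 = 7.74795 m.
A = ½ × 0.667 × 3.74 = 1.24729 m².
Resultant F = γ·h_c·A = 14.78367 × 7.74795 × 1.24729 = 142.869 kN.
I_c = b·h³/36 = 0.667 × 3.74³/36 = 0.969255 m⁴.
Centre of pressure: y_p = y_c + I_c/(y_c·A) = 8.14667 + 0.969255/(8.14667 × 1.24729) = 8.14667 + 0.0953873 = 8.24206 m along the plane.
The resultant acts 1.24667 + 0.0953873 = 1.34206 m (along the plate) below the hinge at the top edge, so the moment about the hinge is M = F × 1.34206 = 142.869 × 1.34206 = 191.739 kN·m.

M ≈ 192 kN·m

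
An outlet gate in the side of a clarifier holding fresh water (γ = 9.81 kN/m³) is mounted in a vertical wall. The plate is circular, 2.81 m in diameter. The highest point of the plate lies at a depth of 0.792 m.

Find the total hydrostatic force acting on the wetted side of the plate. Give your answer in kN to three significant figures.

F ≈ 134 kN

γ = 9.81 kN/m³.
The centroid is at the centre, 1.405 m below the top of the plate, so the centroid depth is h_c = 0.792 + 1.405 = 2.197 m.
A = π(1.405)² = 6.20158 m².
Resultant F = γ·h_c·A = 9.81 × 2.197 × 6.20158 = 133.66 kN.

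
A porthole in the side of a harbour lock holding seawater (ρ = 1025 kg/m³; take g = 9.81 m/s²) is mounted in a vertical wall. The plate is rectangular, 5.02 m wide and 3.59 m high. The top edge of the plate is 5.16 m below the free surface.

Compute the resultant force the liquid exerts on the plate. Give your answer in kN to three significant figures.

F ≈ 1260 kN

γ = ρg = 1025 × 9.81 / 1000 = 10.05525 kN/m³.
The centroid lies 3.59/2 = 1.795 m below the top edge, so the centroid depth is h_c = 5.16 + 1.795 = 6.955 m.
A = 5.02 × 3.59 = 18.0218 m².
Resultant F = γ·h_c·A = 10.05525 × 6.955 × 18.0218 = 1260.34 kN.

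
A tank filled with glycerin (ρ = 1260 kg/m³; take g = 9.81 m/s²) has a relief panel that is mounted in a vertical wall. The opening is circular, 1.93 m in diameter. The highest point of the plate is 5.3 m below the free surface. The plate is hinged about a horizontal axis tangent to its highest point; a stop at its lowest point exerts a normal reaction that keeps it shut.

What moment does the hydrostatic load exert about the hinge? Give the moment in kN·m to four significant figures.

γ = ρg = 1260 × 9.81 / 1000 = 12.3606 kN/m³.
The centroid is at the centre, 0.965 m below the top of the plate, so the centroid depth is h_c = 5.3 + 0.965 = 6.265 m.
A = π(0.965)² = 2.92553 m².
Resultant F = γ·h_c·A = 12.3606 × 6.265 × 2.92553 = 226.551 kN.
I_c = πr⁴/4 = π × 0.965⁴/4 = 0.681082 m⁴.
Centre of pressure: y_p = y_c + I_c/(y_c·A) = 6.265 + 0.681082/(6.265 × 2.92553) = 6.265 + 0.0371598 = 6.30216 m along the plane.
The resultant acts 0.965 + 0.0371598 = 1.00216 m (along the plate) below the hinge at the top edge, so the moment about the hinge is M = F × 1.00216 = 226.551 × 1.00216 = 227.04 kN·m.

M ≈ 227.0 kN·m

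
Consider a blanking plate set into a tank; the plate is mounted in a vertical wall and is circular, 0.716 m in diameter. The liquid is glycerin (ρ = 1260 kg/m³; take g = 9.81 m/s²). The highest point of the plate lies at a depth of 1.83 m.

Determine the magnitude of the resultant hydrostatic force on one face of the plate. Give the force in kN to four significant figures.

γ = ρg = 1260 × 9.81 / 1000 = 12.3606 kN/m³.
The centroid is at the centre, 0.358 m below the top of the plate, so the centroid depth is h_c = 1.83 + 0.358 = 2.188 m.
A = π(0.358)² = 0.402639 m².
Resultant F = γ·h_c·A = 12.3606 × 2.188 × 0.402639 = 10.8894 kN.

F ≈ 10.89 kN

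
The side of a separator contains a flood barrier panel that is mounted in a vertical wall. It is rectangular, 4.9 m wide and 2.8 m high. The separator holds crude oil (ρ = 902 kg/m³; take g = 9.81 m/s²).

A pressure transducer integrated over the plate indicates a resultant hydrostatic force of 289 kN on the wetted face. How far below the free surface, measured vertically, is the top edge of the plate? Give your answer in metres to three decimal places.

d_top ≈ 0.981 m

γ = ρg = 902 × 9.81 / 1000 = 8.84862 kN/m³.
A = 4.9 × 2.8 = 13.72 m².
From F = γ·h_c·A, the centroid depth is h_c = 289/(8.84862 × 13.72) = 2.3805 m.
The centroid lies 2.8/2 = 1.4 m below the top edge, so the top edge sits at h_top = 2.3805 − 1.4 = 0.9805 m below the surface.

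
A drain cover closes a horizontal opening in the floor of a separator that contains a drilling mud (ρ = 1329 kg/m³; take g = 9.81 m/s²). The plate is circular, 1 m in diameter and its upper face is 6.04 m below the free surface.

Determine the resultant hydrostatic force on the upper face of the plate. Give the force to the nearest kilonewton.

γ = ρg = 1329 × 9.81 / 1000 = 13.03749 kN/m³.
The plate is horizontal, so pressure is uniform at p = γ·h = 13.03749 × 6.04 = 78.7464 kN/m².
A = π(0.5)² = 0.785398 m².
F = p·A = 78.7464 × 0.785398 = 61.8473 kN.

F ≈ 62 kN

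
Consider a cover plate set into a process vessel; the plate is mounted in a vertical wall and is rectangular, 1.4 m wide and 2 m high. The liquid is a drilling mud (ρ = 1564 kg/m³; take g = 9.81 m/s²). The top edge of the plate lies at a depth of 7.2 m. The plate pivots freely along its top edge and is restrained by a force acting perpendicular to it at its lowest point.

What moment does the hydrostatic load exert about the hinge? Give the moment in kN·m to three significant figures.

γ = ρg = 1564 × 9.81 / 1000 = 15.34284 kN/m³.
The centroid lies 2/2 = 1 m below the top edge, so the centroid depth is h_c = 7.2 + 1 = 8.2 m.
A = 1.4 × 2 = 2.8 m².
Resultant F = γ·h_c·A = 15.34284 × 8.2 × 2.8 = 352.272 kN.
I_c = b·h³/12 = 1.4 × 2³/12 = 0.933333 m⁴.
Centre of pressure: y_p = y_c + I_c/(y_c·A) = 8.2 + 0.933333/(8.2 × 2.8) = 8.2 + 0.0406504 = 8.24065 m along the plane.
The resultant acts 1 + 0.0406504 = 1.04065 m (along the plate) below the hinge at the top edge, so the moment about the hinge is M = F × 1.04065 = 352.272 × 1.04065 = 366.592 kN·m.

M ≈ 367 kN·m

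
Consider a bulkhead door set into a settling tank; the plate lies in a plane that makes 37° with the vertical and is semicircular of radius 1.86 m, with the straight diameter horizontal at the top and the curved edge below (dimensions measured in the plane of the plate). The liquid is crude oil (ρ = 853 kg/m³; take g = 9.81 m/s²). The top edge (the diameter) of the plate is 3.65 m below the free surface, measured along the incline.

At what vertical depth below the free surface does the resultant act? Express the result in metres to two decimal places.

h_p = 3.59 m

γ = ρg = 853 × 9.81 / 1000 = 8.36793 kN/m³.
The plate makes 37° with the vertical, i.e. θ = 90° − 37° = 53° to the horizontal. Measuring y along the incline from the free-surface line, vertical depth h = y·sinθ with sinθ = 0.798636.
The centroid of a semicircle lies 4r/(3π) = 0.789409 m from the diameter, here below the top edge, so y_c = 3.65 + 0.789409 = 4.43941 m and h_c = 4.43941 × 0.798636 = 3.54547 m.
A = πr²/2 = π × 1.86²/2 = 5.43433 m².
Resultant F = γ·h_c·A = 8.36793 × 3.54547 × 5.43433 = 161.227 kN.
I_c = (π/8 − 8/(9π))·r⁴ = 0.109757 × 1.86⁴ = 1.31366 m⁴.
Centre of pressure: y_p = y_c + I_c/(y_c·A) = 4.43941 + 1.31366/(4.43941 × 5.43433) = 4.43941 + 0.0544517 = 4.49386 m along the plane.
Vertically, h_p = y_p·sinθ = 4.49386 × 0.798636 = 3.58896 m.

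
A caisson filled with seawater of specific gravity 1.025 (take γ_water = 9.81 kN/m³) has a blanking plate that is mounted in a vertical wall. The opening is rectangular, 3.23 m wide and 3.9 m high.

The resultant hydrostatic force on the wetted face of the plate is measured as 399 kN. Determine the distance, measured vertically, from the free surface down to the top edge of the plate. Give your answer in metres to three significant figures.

γ = 1.025 × 9.81 = 10.05525 kN/m³.
A = 3.23 × 3.9 = 12.597 m².
From F = γ·h_c·A, the centroid depth is h_c = 399/(10.05525 × 12.597) = 3.15002 m.
The centroid lies 3.9/2 = 1.95 m below the top edge, so the top edge sits at h_top = 3.15002 − 1.95 = 1.20002 m below the surface.

d_top ≈ 1.20 m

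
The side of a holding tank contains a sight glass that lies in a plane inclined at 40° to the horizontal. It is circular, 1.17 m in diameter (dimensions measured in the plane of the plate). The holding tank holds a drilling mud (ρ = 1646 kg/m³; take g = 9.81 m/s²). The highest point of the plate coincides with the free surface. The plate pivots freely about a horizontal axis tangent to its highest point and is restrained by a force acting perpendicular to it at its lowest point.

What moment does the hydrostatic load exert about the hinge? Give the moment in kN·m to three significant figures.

γ = ρg = 1646 × 9.81 / 1000 = 16.14726 kN/m³.
Let θ = 40° be the plate's angle to the horizontal; measure y along the incline from where the plane meets the free surface. Vertical depth h = y·sinθ with sinθ = 0.642788.
The centroid is at the centre, 0.585 m below the top of the plate, so y_c = 0.585 m and h_c = 0.585 × 0.642788 = 0.376031 m.
A = π(0.585)² = 1.07513 m².
Resultant F = γ·h_c·A = 16.14726 × 0.376031 × 1.07513 = 6.52805 kN.
I_c = πr⁴/4 = π × 0.585⁴/4 = 0.0919842 m⁴.
Centre of pressure: y_p = y_c + I_c/(y_c·A) = 0.585 + 0.0919842/(0.585 × 1.07513) = 0.585 + 0.14625 = 0.73125 m along the plane.
The resultant acts 0.585 + 0.14625 = 0.73125 m (along the plate) below the hinge at the top edge, so the moment about the hinge is M = F × 0.73125 = 6.52805 × 0.73125 = 4.77364 kN·m.

M ≈ 4.77 kN·m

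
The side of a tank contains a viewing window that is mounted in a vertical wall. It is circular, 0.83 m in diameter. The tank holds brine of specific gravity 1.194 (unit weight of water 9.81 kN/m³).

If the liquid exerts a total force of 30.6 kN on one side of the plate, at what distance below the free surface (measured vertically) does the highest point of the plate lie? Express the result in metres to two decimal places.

d_top ≈ 4.41 m

γ = 1.194 × 9.81 = 11.71314 kN/m³.
A = π(0.415)² = 0.541061 m².
From F = γ·h_c·A, the centroid depth is h_c = 30.6/(11.71314 × 0.541061) = 4.82838 m.
The centroid is at the centre, 0.415 m below the top of the plate, so the highest point sits at h_top = 4.82838 − 0.415 = 4.41338 m below the surface.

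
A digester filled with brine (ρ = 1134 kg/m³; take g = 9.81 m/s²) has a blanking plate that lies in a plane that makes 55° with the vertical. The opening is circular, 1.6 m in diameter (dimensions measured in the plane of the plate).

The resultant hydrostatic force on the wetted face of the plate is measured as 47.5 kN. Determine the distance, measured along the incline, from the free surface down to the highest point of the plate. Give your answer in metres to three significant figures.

y_top ≈ 2.90 m

γ = ρg = 1134 × 9.81 / 1000 = 11.12454 kN/m³.
A = π(0.8)² = 2.01062 m².
From F = γ·h_c·A, the centroid depth is h_c = 47.5/(11.12454 × 2.01062) = 2.12364 m.
The plate makes 55° with the vertical, i.e. θ = 90° − 55° = 35° to the horizontal. Measuring y along the incline from the free-surface line, vertical depth h = y·sinθ with sinθ = 0.573576.
Along the incline, y_c = h_c/sinθ = 2.12364/0.573576 = 3.70246 m.
The centroid is at the centre, 0.8 m below the top of the plate, so the highest point sits at y_top = 3.70246 − 0.8 = 2.90246 m along the incline.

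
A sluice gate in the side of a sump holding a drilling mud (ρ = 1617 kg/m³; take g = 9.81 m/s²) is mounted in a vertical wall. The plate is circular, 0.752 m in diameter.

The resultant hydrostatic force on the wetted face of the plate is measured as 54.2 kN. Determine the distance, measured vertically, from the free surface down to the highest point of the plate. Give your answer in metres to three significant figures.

d_top ≈ 7.32 m

γ = ρg = 1617 × 9.81 / 1000 = 15.86277 kN/m³.
A = π(0.376)² = 0.444146 m².
From F = γ·h_c·A, the centroid depth is h_c = 54.2/(15.86277 × 0.444146) = 7.69298 m.
The centroid is at the centre, 0.376 m below the top of the plate, so the highest point sits at h_top = 7.69298 − 0.376 = 7.31698 m below the surface.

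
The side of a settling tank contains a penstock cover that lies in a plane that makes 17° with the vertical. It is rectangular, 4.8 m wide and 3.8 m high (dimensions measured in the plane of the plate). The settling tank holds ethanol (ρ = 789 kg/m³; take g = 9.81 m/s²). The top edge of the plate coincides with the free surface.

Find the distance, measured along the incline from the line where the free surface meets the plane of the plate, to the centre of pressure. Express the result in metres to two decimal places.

y_p = 2.53 m

γ = ρg = 789 × 9.81 / 1000 = 7.74009 kN/m³.
The plate makes 17° with the vertical, i.e. θ = 90° − 17° = 73° to the horizontal. Measuring y along the incline from the free-surface line, vertical depth h = y·sinθ with sinθ = 0.956305.
The centroid lies 3.8/2 = 1.9 m below the top edge, so y_c = 1.9 m and h_c = 1.9 × 0.956305 = 1.81698 m.
A = 4.8 × 3.8 = 18.24 m².
Resultant F = γ·h_c·A = 7.74009 × 1.81698 × 18.24 = 256.52 kN.
I_c = b·h³/12 = 4.8 × 3.8³/12 = 21.9488 m⁴.
Centre of pressure: y_p = y_c + I_c/(y_c·A) = 1.9 + 21.9488/(1.9 × 18.24) = 1.9 + 0.633333 = 2.53333 m along the plane.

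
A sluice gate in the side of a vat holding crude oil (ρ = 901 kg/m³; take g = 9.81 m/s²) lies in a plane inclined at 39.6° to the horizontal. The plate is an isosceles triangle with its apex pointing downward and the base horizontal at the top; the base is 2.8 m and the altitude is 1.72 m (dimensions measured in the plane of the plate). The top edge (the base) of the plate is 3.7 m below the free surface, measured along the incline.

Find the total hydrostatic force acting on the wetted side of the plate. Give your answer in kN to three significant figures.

F ≈ 58.0 kN

γ = ρg = 901 × 9.81 / 1000 = 8.83881 kN/m³.
Let θ = 39.6° be the plate's angle to the horizontal; measure y along the incline from where the plane meets the free surface. Vertical depth h = y·sinθ with sinθ = 0.637424.
With the apex down, the centroid sits h/3 = 1.72/3 = 0.573333 m below the base (the top edge), so y_c = 3.7 + 0.573333 = 4.27333 m and h_c = 4.27333 × 0.637424 = 2.72392 m.
A = ½ × 2.8 × 1.72 = 2.408 m².
Resultant F = γ·h_c·A = 8.83881 × 2.72392 × 2.408 = 57.9755 kN.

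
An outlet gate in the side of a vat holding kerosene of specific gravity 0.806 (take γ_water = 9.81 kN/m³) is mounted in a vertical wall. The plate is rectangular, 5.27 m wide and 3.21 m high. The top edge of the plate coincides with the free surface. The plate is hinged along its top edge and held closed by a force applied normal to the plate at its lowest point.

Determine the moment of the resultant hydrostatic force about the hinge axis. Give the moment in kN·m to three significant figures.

γ = 0.806 × 9.81 = 7.90686 kN/m³.
The centroid lies 3.21/2 = 1.605 m below the top edge, so the centroid depth is h_c = 1.605 m.
A = 5.27 × 3.21 = 16.9167 m².
Resultant F = γ·h_c·A = 7.90686 × 1.605 × 16.9167 = 214.682 kN.
I_c = b·h³/12 = 5.27 × 3.21³/12 = 14.5259 m⁴.
Centre of pressure: y_p = y_c + I_c/(y_c·A) = 1.605 + 14.5259/(1.605 × 16.9167) = 1.605 + 0.534998 = 2.14 m along the plane.
The resultant acts 1.605 + 0.534998 = 2.14 m (along the plate) below the hinge at the top edge, so the moment about the hinge is M = F × 2.14 = 214.682 × 2.14 = 459.419 kN·m.

M ≈ 459 kN·m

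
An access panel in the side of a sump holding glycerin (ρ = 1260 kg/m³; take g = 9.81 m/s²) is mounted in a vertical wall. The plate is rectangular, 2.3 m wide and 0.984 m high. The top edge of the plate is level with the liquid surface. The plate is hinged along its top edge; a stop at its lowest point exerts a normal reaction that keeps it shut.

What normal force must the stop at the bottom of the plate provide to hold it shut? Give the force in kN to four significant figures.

P ≈ 9.176 kN

γ = ρg = 1260 × 9.81 / 1000 = 12.3606 kN/m³.
The centroid lies 0.984/2 = 0.492 m below the top edge, so the centroid depth is h_c = 0.492 m.
A = 2.3 × 0.984 = 2.2632 m².
Resultant F = γ·h_c·A = 12.3606 × 0.492 × 2.2632 = 13.7635 kN.
I_c = b·h³/12 = 2.3 × 0.984³/12 = 0.182613 m⁴.
Centre of pressure: y_p = y_c + I_c/(y_c·A) = 0.492 + 0.182613/(0.492 × 2.2632) = 0.492 + 0.164 = 0.656 m along the plane.
The resultant acts 0.492 + 0.164 = 0.656 m (along the plate) below the hinge at the top edge, so the moment about the hinge is M = F × 0.656 = 13.7635 × 0.656 = 9.02886 kN·m.
A normal force at the bottom, 0.984 m from the hinge, must supply this moment: P = 9.02886/0.984 = 9.17567 kN.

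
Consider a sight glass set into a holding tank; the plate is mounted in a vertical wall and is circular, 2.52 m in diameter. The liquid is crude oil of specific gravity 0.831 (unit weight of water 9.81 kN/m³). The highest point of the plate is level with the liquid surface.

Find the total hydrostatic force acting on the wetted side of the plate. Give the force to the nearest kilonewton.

γ = 0.831 × 9.81 = 8.15211 kN/m³.
The centroid is at the centre, 1.26 m below the top of the plate, so the centroid depth is h_c = 1.26 m.
A = π(1.26)² = 4.98759 m².
Resultant F = γ·h_c·A = 8.15211 × 1.26 × 4.98759 = 51.2308 kN.

F ≈ 51 kN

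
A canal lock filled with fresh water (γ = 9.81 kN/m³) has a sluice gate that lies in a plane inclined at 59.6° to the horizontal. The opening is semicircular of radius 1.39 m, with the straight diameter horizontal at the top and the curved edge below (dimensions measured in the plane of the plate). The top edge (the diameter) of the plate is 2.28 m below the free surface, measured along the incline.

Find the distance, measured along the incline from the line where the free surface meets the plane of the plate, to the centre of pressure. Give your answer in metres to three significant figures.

y_p = 2.92 m

γ = 9.81 kN/m³.
Let θ = 59.6° be the plate's angle to the horizontal; measure y along the incline from where the plane meets the free surface. Vertical depth h = y·sinθ with sinθ = 0.862514.
The centroid of a semicircle lies 4r/(3π) = 0.589934 m from the diameter, here below the top edge, so y_c = 2.28 + 0.589934 = 2.86993 m and h_c = 2.86993 × 0.862514 = 2.47535 m.
A = πr²/2 = π × 1.39²/2 = 3.03494 m².
Resultant F = γ·h_c·A = 9.81 × 2.47535 × 3.03494 = 73.698 kN.
I_c = (π/8 − 8/(9π))·r⁴ = 0.109757 × 1.39⁴ = 0.409724 m⁴.
Centre of pressure: y_p = y_c + I_c/(y_c·A) = 2.86993 + 0.409724/(2.86993 × 3.03494) = 2.86993 + 0.0470403 = 2.91697 m along the plane.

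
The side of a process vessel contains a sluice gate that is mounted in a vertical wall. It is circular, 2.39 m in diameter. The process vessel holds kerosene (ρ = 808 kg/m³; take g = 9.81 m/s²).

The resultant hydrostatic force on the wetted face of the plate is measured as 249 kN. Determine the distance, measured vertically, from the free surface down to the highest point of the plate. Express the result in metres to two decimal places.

γ = ρg = 808 × 9.81 / 1000 = 7.92648 kN/m³.
A = π(1.195)² = 4.48627 m².
From F = γ·h_c·A, the centroid depth is h_c = 249/(7.92648 × 4.48627) = 7.00218 m.
The centroid is at the centre, 1.195 m below the top of the plate, so the highest point sits at h_top = 7.00218 − 1.195 = 5.80718 m below the surface.

d_top ≈ 5.81 m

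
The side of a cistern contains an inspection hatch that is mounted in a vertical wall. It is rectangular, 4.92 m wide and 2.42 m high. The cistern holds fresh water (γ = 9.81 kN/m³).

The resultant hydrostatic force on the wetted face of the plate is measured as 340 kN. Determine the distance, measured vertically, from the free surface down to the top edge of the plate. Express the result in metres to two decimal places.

d_top ≈ 1.70 m

γ = 9.81 kN/m³.
A = 4.92 × 2.42 = 11.9064 m².
From F = γ·h_c·A, the centroid depth is h_c = 340/(9.81 × 11.9064) = 2.91091 m.
The centroid lies 2.42/2 = 1.21 m below the top edge, so the top edge sits at h_top = 2.91091 − 1.21 = 1.70091 m below the surface.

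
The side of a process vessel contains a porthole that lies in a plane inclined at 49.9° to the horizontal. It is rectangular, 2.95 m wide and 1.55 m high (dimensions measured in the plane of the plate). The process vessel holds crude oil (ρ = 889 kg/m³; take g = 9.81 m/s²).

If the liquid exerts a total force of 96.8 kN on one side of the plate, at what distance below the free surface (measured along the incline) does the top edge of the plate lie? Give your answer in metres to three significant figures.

y_top ≈ 2.40 m

γ = ρg = 889 × 9.81 / 1000 = 8.72109 kN/m³.
A = 2.95 × 1.55 = 4.5725 m².
From F = γ·h_c·A, the centroid depth is h_c = 96.8/(8.72109 × 4.5725) = 2.42745 m.
Let θ = 49.9° be the plate's angle to the horizontal; measure y along the incline from where the plane meets the free surface. Vertical depth h = y·sinθ with sinθ = 0.764921.
Along the incline, y_c = h_c/sinθ = 2.42745/0.764921 = 3.17346 m.
The centroid lies 1.55/2 = 0.775 m below the top edge, so the top edge sits at y_top = 3.17346 − 0.775 = 2.39846 m along the incline.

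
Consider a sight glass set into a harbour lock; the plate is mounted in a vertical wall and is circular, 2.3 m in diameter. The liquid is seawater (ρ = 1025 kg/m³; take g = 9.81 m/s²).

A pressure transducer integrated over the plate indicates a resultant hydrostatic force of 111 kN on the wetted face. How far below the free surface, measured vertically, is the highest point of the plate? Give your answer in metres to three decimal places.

d_top ≈ 1.507 m

γ = ρg = 1025 × 9.81 / 1000 = 10.05525 kN/m³.
A = π(1.15)² = 4.15476 m².
From F = γ·h_c·A, the centroid depth is h_c = 111/(10.05525 × 4.15476) = 2.65695 m.
The centroid is at the centre, 1.15 m below the top of the plate, so the highest point sits at h_top = 2.65695 − 1.15 = 1.50695 m below the surface.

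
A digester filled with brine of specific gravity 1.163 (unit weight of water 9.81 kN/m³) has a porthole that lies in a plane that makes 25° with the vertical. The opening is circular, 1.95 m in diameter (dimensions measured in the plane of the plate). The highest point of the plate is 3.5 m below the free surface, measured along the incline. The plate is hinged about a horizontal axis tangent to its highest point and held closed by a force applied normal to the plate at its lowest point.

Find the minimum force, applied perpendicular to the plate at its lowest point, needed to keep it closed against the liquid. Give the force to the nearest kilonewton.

P ≈ 73 kN

γ = 1.163 × 9.81 = 11.40903 kN/m³.
The plate makes 25° with the vertical, i.e. θ = 90° − 25° = 65° to the horizontal. Measuring y along the incline from the free-surface line, vertical depth h = y·sinθ with sinθ = 0.906308.
The centroid is at the centre, 0.975 m below the top of the plate, so y_c = 3.5 + 0.975 = 4.475 m and h_c = 4.475 × 0.906308 = 4.05573 m.
A = π(0.975)² = 2.98648 m².
Resultant F = γ·h_c·A = 11.40903 × 4.05573 × 2.98648 = 138.19 kN.
I_c = πr⁴/4 = π × 0.975⁴/4 = 0.709755 m⁴.
Centre of pressure: y_p = y_c + I_c/(y_c·A) = 4.475 + 0.709755/(4.475 × 2.98648) = 4.475 + 0.0531075 = 4.52811 m along the plane.
The resultant acts 0.975 + 0.0531075 = 1.02811 m (along the plate) below the hinge at the top edge, so the moment about the hinge is M = F × 1.02811 = 138.19 × 1.02811 = 142.075 kN·m.
A normal force at the bottom, 1.95 m from the hinge, must supply this moment: P = 142.075/1.95 = 72.859 kN.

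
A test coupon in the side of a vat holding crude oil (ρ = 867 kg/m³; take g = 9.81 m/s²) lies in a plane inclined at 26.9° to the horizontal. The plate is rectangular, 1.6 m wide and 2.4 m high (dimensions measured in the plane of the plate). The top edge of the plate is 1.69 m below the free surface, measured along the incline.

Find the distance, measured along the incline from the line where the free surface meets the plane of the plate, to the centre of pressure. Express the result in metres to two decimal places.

y_p = 3.06 m

γ = ρg = 867 × 9.81 / 1000 = 8.50527 kN/m³.
Let θ = 26.9° be the plate's angle to the horizontal; measure y along the incline from where the plane meets the free surface. Vertical depth h = y·sinθ with sinθ = 0.452435.
The centroid lies 2.4/2 = 1.2 m below the top edge, so y_c = 1.69 + 1.2 = 2.89 m and h_c = 2.89 × 0.452435 = 1.30754 m.
A = 1.6 × 2.4 = 3.84 m².
Resultant F = γ·h_c·A = 8.50527 × 1.30754 × 3.84 = 42.7046 kN.
I_c = b·h³/12 = 1.6 × 2.4³/12 = 1.8432 m⁴.
Centre of pressure: y_p = y_c + I_c/(y_c·A) = 2.89 + 1.8432/(2.89 × 3.84) = 2.89 + 0.16609 = 3.05609 m along the plane.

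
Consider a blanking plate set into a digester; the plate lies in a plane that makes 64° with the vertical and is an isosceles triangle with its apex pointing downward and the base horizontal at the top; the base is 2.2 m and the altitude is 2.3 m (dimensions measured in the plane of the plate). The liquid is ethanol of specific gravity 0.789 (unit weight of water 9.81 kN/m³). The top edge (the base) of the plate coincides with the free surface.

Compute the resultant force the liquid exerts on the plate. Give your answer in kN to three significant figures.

F ≈ 6.58 kN

γ = 0.789 × 9.81 = 7.74009 kN/m³.
The plate makes 64° with the vertical, i.e. θ = 90° − 64° = 26° to the horizontal. Measuring y along the incline from the free-surface line, vertical depth h = y·sinθ with sinθ = 0.438371.
With the apex down, the centroid sits h/3 = 2.3/3 = 0.766667 m below the base (the top edge), so y_c = 0.766667 m and h_c = 0.766667 × 0.438371 = 0.336085 m.
A = ½ × 2.2 × 2.3 = 2.53 m².
Resultant F = γ·h_c·A = 7.74009 × 0.336085 × 2.53 = 6.58136 kN.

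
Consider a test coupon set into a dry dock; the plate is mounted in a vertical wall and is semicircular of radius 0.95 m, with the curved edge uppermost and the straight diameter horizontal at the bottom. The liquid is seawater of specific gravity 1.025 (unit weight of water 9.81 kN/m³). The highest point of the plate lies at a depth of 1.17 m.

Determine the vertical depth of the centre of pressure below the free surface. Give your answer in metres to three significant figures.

h_p = 1.75 m

γ = 1.025 × 9.81 = 10.05525 kN/m³.
The centroid lies 4r/(3π) = 0.403193 m above the diameter, so r − 4r/(3π) = 0.95 − 0.403193 = 0.546807 m below the topmost point, so the centroid depth is h_c = 1.17 + 0.546807 = 1.71681 m.
A = πr²/2 = π × 0.95²/2 = 1.41764 m².
Resultant F = γ·h_c·A = 10.05525 × 1.71681 × 1.41764 = 24.4727 kN.
I_c = (π/8 − 8/(9π))·r⁴ = 0.109757 × 0.95⁴ = 0.0893978 m⁴.
Centre of pressure: y_p = y_c + I_c/(y_c·A) = 1.71681 + 0.0893978/(1.71681 × 1.41764) = 1.71681 + 0.0367315 = 1.75354 m along the plane.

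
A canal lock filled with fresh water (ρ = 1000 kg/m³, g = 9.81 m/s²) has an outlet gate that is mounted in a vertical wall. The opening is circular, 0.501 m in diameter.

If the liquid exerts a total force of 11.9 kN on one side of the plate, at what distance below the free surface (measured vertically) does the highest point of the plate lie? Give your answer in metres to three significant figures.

γ = ρg = 1000 × 9.81 = 9810 N/m³ = 9.81 kN/m³.
A = π(0.2505)² = 0.197136 m².
From F = γ·h_c·A, the centroid depth is h_c = 11.9/(9.81 × 0.197136) = 6.15336 m.
The centroid is at the centre, 0.2505 m below the top of the plate, so the highest point sits at h_top = 6.15336 − 0.2505 = 5.90286 m below the surface.

d_top ≈ 5.90 m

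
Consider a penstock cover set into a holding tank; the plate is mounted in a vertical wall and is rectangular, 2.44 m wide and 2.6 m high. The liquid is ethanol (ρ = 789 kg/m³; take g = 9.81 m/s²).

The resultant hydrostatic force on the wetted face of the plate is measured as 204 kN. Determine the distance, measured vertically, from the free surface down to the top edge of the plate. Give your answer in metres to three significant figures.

γ = ρg = 789 × 9.81 / 1000 = 7.74009 kN/m³.
A = 2.44 × 2.6 = 6.344 m².
From F = γ·h_c·A, the centroid depth is h_c = 204/(7.74009 × 6.344) = 4.15452 m.
The centroid lies 2.6/2 = 1.3 m below the top edge, so the top edge sits at h_top = 4.15452 − 1.3 = 2.85452 m below the surface.

d_top ≈ 2.85 m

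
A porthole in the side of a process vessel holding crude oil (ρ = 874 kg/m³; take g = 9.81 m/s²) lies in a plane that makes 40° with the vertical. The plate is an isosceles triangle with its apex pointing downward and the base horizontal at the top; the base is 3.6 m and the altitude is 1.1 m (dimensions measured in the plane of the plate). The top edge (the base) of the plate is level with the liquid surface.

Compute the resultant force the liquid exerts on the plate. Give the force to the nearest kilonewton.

γ = ρg = 874 × 9.81 / 1000 = 8.57394 kN/m³.
The plate makes 40° with the vertical, i.e. θ = 90° − 40° = 50° to the horizontal. Measuring y along the incline from the free-surface line, vertical depth h = y·sinθ with sinθ = 0.766044.
With the apex down, the centroid sits h/3 = 1.1/3 = 0.366667 m below the base (the top edge), so y_c = 0.366667 m and h_c = 0.366667 × 0.766044 = 0.280883 m.
A = ½ × 3.6 × 1.1 = 1.98 m².
Resultant F = γ·h_c·A = 8.57394 × 0.280883 × 1.98 = 4.76838 kN.

F ≈ 5 kN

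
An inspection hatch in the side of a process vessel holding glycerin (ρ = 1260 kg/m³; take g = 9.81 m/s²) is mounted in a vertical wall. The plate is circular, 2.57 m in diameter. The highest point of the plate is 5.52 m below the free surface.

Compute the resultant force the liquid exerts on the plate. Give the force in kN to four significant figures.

F ≈ 436.3 kN

γ = ρg = 1260 × 9.81 / 1000 = 12.3606 kN/m³.
The centroid is at the centre, 1.285 m below the top of the plate, so the centroid depth is h_c = 5.52 + 1.285 = 6.805 m.
A = π(1.285)² = 5.18748 m².
Resultant F = γ·h_c·A = 12.3606 × 6.805 × 5.18748 = 436.339 kN.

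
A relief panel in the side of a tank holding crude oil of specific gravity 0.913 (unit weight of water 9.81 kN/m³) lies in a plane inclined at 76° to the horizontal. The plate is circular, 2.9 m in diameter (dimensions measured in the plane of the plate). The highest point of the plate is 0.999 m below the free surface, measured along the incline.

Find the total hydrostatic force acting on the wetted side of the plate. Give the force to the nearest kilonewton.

γ = 0.913 × 9.81 = 8.95653 kN/m³.
Let θ = 76° be the plate's angle to the horizontal; measure y along the incline from where the plane meets the free surface. Vertical depth h = y·sinθ with sinθ = 0.970296.
The centroid is at the centre, 1.45 m below the top of the plate, so y_c = 0.999 + 1.45 = 2.449 m and h_c = 2.449 × 0.970296 = 2.37625 m.
A = π(1.45)² = 6.6052 m².
Resultant F = γ·h_c·A = 8.95653 × 2.37625 × 6.6052 = 140.578 kN.

F ≈ 141 kN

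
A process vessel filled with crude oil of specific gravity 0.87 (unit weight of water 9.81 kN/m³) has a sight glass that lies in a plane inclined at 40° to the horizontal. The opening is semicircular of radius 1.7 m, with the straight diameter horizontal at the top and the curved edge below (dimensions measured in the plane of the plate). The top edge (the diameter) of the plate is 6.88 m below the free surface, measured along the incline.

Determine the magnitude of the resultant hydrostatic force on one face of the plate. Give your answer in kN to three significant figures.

γ = 0.87 × 9.81 = 8.5347 kN/m³.
Let θ = 40° be the plate's angle to the horizontal; measure y along the incline from where the plane meets the free surface. Vertical depth h = y·sinθ with sinθ = 0.642788.
The centroid of a semicircle lies 4r/(3π) = 0.721502 m from the diameter, here below the top edge, so y_c = 6.88 + 0.721502 = 7.6015 m and h_c = 7.6015 × 0.642788 = 4.88615 m.
A = πr²/2 = π × 1.7²/2 = 4.5396 m².
Resultant F = γ·h_c·A = 8.5347 × 4.88615 × 4.5396 = 189.31 kN.

F ≈ 189 kN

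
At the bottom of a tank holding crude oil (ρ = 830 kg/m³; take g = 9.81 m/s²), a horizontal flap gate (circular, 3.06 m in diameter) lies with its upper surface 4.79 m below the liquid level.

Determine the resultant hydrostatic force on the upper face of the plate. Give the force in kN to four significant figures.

γ = ρg = 830 × 9.81 / 1000 = 8.1423 kN/m³.
The plate is horizontal, so pressure is uniform at p = γ·h = 8.1423 × 4.79 = 39.0016 kN/m².
A = π(1.53)² = 7.35415 m².
F = p·A = 39.0016 × 7.35415 = 286.824 kN.

F ≈ 286.8 kN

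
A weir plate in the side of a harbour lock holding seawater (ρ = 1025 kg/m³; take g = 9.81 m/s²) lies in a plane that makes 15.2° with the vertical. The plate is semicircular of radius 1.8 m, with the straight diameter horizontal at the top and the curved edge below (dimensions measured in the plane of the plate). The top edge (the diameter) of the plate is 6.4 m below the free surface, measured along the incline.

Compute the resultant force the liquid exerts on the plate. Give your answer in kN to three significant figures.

F ≈ 354 kN

γ = ρg = 1025 × 9.81 / 1000 = 10.05525 kN/m³.
The plate makes 15.2° with the vertical, i.e. θ = 90° − 15.2° = 74.8° to the horizontal. Measuring y along the incline from the free-surface line, vertical depth h = y·sinθ with sinθ = 0.965016.
The centroid of a semicircle lies 4r/(3π) = 0.763944 m from the diameter, here below the top edge, so y_c = 6.4 + 0.763944 = 7.16394 m and h_c = 7.16394 × 0.965016 = 6.91332 m.
A = πr²/2 = π × 1.8²/2 = 5.08938 m².
Resultant F = γ·h_c·A = 10.05525 × 6.91332 × 5.08938 = 353.789 kN.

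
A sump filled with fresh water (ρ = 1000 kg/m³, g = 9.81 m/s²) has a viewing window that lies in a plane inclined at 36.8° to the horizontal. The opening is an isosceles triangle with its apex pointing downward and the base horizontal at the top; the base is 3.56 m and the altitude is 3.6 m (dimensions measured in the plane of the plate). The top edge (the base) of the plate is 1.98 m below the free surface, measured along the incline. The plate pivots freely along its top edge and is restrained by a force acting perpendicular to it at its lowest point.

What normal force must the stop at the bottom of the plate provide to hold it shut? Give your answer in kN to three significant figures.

P ≈ 47.4 kN

γ = ρg = 1000 × 9.81 = 9810 N/m³ = 9.81 kN/m³.
Let θ = 36.8° be the plate's angle to the horizontal; measure y along the incline from where the plane meets the free surface. Vertical depth h = y·sinθ with sinθ = 0.599024.
With the apex down, the centroid sits h/3 = 3.6/3 = 1.2 m below the base (the top edge), so y_c = 1.98 + 1.2 = 3.18 m and h_c = 3.18 × 0.599024 = 1.9049 m.
A = ½ × 3.56 × 3.6 = 6.408 m².
Resultant F = γ·h_c·A = 9.81 × 1.9049 × 6.408 = 119.747 kN.
I_c = b·h³/36 = 3.56 × 3.6³/36 = 4.61376 m⁴.
Centre of pressure: y_p = y_c + I_c/(y_c·A) = 3.18 + 4.61376/(3.18 × 6.408) = 3.18 + 0.226415 = 3.40641 m along the plane.
The resultant acts 1.2 + 0.226415 = 1.42641 m (along the plate) below the hinge at the top edge, so the moment about the hinge is M = F × 1.42641 = 119.747 × 1.42641 = 170.808 kN·m.
A normal force at the bottom, 3.6 m from the hinge, must supply this moment: P = 170.808/3.6 = 47.4467 kN.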